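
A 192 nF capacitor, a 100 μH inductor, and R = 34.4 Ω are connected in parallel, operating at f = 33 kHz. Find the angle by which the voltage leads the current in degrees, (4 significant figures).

16.15°

ω = 2πf = 207300 rad/s
X_L = ωL = 20.73 Ω
X_C = 1/(ωC) = 25.12 Ω
Parallel: admittances add. Y = 1/R + 1/(jωL) + jωC
Y = (0.02907 − j0.008419) S
|Y| = 0.03026 S → |Z| = 1/|Y| = 33.04 Ω, ∠Z = −∠Y = 16.15°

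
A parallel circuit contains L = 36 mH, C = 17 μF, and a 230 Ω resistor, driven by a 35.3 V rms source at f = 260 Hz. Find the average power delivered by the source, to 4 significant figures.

5.418 W

ω = 2πf = 1634 rad/s
X_L = ωL = 58.81 Ω
X_C = 1/(ωC) = 36.01 Ω
Parallel: admittances add. Y = 1/R + 1/(jωL) + jωC
Y = (0.004348 + j0.01077) S
|Y| = 0.01161 S → |Z| = 1/|Y| = 86.11 Ω, ∠Z = −∠Y = -68.01°
I = V/|Z| = 409.9 mA
P = VI cos φ = 35.3 × 0.4099 × cos(-68.01°) = 5.418 W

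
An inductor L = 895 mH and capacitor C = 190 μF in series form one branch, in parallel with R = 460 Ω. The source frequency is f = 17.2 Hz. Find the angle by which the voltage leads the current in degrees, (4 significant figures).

84.04°

ω = 2πf = 108.1 rad/s
X_L = ωL = 96.72 Ω
X_C = 1/(ωC) = 48.70 Ω
Branch 1: Z₁ = R = 460.0 Ω
Branch 2 (series LC): Z₂ = j(X_L − X_C) = j48.02 Ω
Parallel: Z = Z₁Z₂/(Z₁+Z₂), |Z| = 47.76 Ω, ∠Z = 84.04°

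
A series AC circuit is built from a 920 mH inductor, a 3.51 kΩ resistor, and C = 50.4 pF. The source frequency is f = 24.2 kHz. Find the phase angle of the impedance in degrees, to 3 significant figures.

ω = 2πf = 152100 rad/s
X_L = ωL = 140000 Ω
X_C = 1/(ωC) = 130000 Ω
Net reactance X = X_L − X_C = 9400 Ω
Z = 3510 + j9400 Ω
|Z| = √(3510² + 9400²) = 10000 Ω
∠Z = arctan(9400/3510) = 69.5°

69.5°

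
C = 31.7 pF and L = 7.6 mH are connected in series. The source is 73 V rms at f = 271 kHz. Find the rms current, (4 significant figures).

ω = 2πf = 1.703e+06 rad/s
X_L = ωL = 12940 Ω
X_C = 1/(ωC) = 18530 Ω
Net reactance X = X_L − X_C = -5586 Ω
Z = − j5586 Ω
|Z| = √(0² + 5586²) = 5586 Ω
I = V/|Z| = 73/5586 = 13.07 mA

13.07 mA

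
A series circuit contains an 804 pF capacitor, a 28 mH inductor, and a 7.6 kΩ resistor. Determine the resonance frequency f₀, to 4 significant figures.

33.54 kHz

ω₀ = 1/√(LC) = 1/√(0.028 × 8.04e-10) = 210800 rad/s
f₀ = ω₀/(2π) = 33.54 kHz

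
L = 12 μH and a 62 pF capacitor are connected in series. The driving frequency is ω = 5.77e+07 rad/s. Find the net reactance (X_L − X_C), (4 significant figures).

412.9 Ω

X_L = ωL = 692.4 Ω
X_C = 1/(ωC) = 279.5 Ω
X = 692.4 − 279.5 = 412.9 Ω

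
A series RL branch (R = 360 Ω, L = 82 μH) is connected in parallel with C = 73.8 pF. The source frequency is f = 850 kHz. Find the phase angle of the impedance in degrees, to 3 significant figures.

ω = 2πf = 5.341e+06 rad/s
X_L = ωL = 438 Ω
X_C = 1/(ωC) = 2540 Ω
Branch 1 (R+jX_L): Z₁ = 360 + j438 Ω, |Z₁| = 567 Ω
Branch 2 (−jX_C): Z₂ = −j2540 Ω
Parallel: Z = Z₁Z₂/(Z₁+Z₂), |Z| = 675 Ω, ∠Z = 40.8°

40.8°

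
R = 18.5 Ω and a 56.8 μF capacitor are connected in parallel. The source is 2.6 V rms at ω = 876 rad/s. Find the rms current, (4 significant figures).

X_C = 1/(ωC) = 20.10 Ω
Parallel: admittances add. Y = 1/R + jωC
Y = (0.05405 + j0.04976) S
|Y| = 0.07347 S → |Z| = 1/|Y| = 13.61 Ω, ∠Z = −∠Y = -42.63°
I = V/|Z| = 2.6/13.61 = 191.0 mA

191.0 mA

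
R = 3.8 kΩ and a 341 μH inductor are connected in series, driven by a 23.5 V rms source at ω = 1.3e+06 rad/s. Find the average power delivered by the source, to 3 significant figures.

143 mW

X_L = ωL = 443 Ω
Z = 3800 + j443 Ω
|Z| = √(3800² + 443²) = 3830 Ω
∠Z = arctan(443/3800) = 6.65°
I = V/|Z| = 6.14 mA
P = VI cos φ = 23.5 × 0.00614 × cos(6.65°) = 143 mW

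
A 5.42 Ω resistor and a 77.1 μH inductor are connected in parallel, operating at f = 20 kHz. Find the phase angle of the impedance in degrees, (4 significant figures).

29.22°

ω = 2πf = 125700 rad/s
X_L = ωL = 9.689 Ω
Parallel: admittances add. Y = 1/R + 1/(jωL)
Y = (0.1845 − j0.1032) S
|Y| = 0.2114 S → |Z| = 1/|Y| = 4.730 Ω, ∠Z = −∠Y = 29.22°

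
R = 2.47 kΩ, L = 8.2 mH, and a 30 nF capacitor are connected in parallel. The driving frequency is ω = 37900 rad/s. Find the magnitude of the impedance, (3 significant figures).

X_L = ωL = 311 Ω
X_C = 1/(ωC) = 880 Ω
Parallel: admittances add. Y = 1/R + 1/(jωL) + jωC
Y = (0.000405 − j0.00208) S
|Y| = 0.00212 S → |Z| = 1/|Y| = 472 Ω, ∠Z = −∠Y = 79.0°

472 Ω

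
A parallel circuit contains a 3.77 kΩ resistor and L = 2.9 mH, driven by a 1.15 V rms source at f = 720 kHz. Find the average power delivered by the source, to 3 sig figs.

351 μW

ω = 2πf = 4.524e+06 rad/s
X_L = ωL = 13100 Ω
Parallel: admittances add. Y = 1/R + 1/(jωL)
Y = (0.000265 − j7.62e-05) S
|Y| = 0.000276 S → |Z| = 1/|Y| = 3620 Ω, ∠Z = −∠Y = 16.0°
I = V/|Z| = 317 μA
P = VI cos φ = 1.15 × 0.000317 × cos(16.0°) = 351 μW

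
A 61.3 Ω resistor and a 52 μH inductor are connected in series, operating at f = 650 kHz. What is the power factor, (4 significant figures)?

ω = 2πf = 4.084e+06 rad/s
X_L = ωL = 212.4 Ω
Z = 61.30 + j212.4 Ω
|Z| = √(61.30² + 212.4²) = 221.0 Ω
∠Z = arctan(212.4/61.30) = 73.90°
cos φ = cos(73.90°) = 0.2773

0.2773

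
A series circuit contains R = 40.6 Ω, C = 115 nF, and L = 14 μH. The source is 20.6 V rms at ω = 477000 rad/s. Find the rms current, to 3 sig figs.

488 mA

X_L = ωL = 6.68 Ω
X_C = 1/(ωC) = 18.2 Ω
Net reactance X = X_L − X_C = -11.6 Ω
Z = 40.6 − j11.6 Ω
|Z| = √(40.6² + 11.6²) = 42.2 Ω
I = V/|Z| = 20.6/42.2 = 488 mA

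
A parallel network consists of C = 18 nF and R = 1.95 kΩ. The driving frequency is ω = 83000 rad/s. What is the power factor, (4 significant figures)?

0.3247

X_C = 1/(ωC) = 669.3 Ω
Parallel: admittances add. Y = 1/R + jωC
Y = (0.0005128 + j0.001494) S
|Y| = 0.001580 S → |Z| = 1/|Y| = 633.1 Ω, ∠Z = −∠Y = -71.06°
cos φ = cos(-71.06°) = 0.3247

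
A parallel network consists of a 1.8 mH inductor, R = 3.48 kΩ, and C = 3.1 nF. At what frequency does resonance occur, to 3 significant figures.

67.4 kHz

ω₀ = 1/√(LC) = 1/√(0.0018 × 3.1e-09) = 423300 rad/s
f₀ = ω₀/(2π) = 67.4 kHz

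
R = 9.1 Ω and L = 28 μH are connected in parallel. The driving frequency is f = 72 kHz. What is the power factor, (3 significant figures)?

ω = 2πf = 452400 rad/s
X_L = ωL = 12.7 Ω
Parallel: admittances add. Y = 1/R + 1/(jωL)
Y = (0.110 − j0.0789) S
|Y| = 0.135 S → |Z| = 1/|Y| = 7.39 Ω, ∠Z = −∠Y = 35.7°
cos φ = cos(35.7°) = 0.812

0.812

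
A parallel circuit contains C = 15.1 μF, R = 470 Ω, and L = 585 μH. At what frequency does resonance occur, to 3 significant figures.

1.69 kHz

ω₀ = 1/√(LC) = 1/√(0.000585 × 1.51e-05) = 10640 rad/s
f₀ = ω₀/(2π) = 1.69 kHz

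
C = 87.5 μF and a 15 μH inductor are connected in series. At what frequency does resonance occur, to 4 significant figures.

4.393 kHz

ω₀ = 1/√(LC) = 1/√(1.5e-05 × 8.75e-05) = 27600 rad/s
f₀ = ω₀/(2π) = 4.393 kHz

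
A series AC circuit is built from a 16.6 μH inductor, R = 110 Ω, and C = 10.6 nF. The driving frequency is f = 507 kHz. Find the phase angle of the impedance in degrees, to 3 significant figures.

11.9°

ω = 2πf = 3.186e+06 rad/s
X_L = ωL = 52.9 Ω
X_C = 1/(ωC) = 29.6 Ω
Net reactance X = X_L − X_C = 23.3 Ω
Z = 110 + j23.3 Ω
|Z| = √(110² + 23.3²) = 112 Ω
∠Z = arctan(23.3/110) = 11.9°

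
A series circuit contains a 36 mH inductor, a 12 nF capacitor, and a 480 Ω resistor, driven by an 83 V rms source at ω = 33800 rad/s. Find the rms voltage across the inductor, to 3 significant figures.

X_L = ωL = 1220 Ω
X_C = 1/(ωC) = 2470 Ω
Net reactance X = X_L − X_C = -1250 Ω
Z = 480 − j1250 Ω
|Z| = √(480² + 1250²) = 1340 Ω
I = V/|Z| = 62.0 mA
V_L = I·|Z_L| = 0.0620 × 1220 = 75.5 V

75.5 V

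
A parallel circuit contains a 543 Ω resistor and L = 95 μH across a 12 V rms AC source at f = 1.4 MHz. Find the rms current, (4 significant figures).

26.36 mA

ω = 2πf = 8.796e+06 rad/s
X_L = ωL = 835.7 Ω
Parallel: admittances add. Y = 1/R + 1/(jωL)
Y = (0.001842 − j0.001197) S
|Y| = 0.002196 S → |Z| = 1/|Y| = 455.3 Ω, ∠Z = −∠Y = 33.02°
I = V/|Z| = 12/455.3 = 26.36 mA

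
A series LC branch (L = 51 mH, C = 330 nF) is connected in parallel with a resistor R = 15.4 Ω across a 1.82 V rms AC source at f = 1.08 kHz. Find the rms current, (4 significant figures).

119.6 mA

ω = 2πf = 6786 rad/s
X_L = ωL = 346.1 Ω
X_C = 1/(ωC) = 446.6 Ω
Branch 1: Z₁ = R = 15.40 Ω
Branch 2 (series LC): Z₂ = j(X_L − X_C) = −j100.5 Ω
Parallel: Z = Z₁Z₂/(Z₁+Z₂), |Z| = 15.22 Ω, ∠Z = -8.713°
I = V/|Z| = 1.82/15.22 = 119.6 mA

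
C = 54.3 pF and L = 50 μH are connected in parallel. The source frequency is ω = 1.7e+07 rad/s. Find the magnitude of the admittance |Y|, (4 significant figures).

253.4 μS

X_L = ωL = 850.0 Ω
X_C = 1/(ωC) = 1083 Ω
Parallel: admittances add. Y = 1/(jωL) + jωC
Y = (0 − j0.0002534) S
|Y| = 0.0002534 S → |Z| = 1/|Y| = 3947 Ω, ∠Z = −∠Y = 90.00°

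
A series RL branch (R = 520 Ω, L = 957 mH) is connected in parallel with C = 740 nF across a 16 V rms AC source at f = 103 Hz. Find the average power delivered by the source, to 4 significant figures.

203.6 mW

ω = 2πf = 647.2 rad/s
X_L = ωL = 619.3 Ω
X_C = 1/(ωC) = 2088 Ω
Branch 1 (R+jX_L): Z₁ = 520.0 + j619.3 Ω, |Z₁| = 808.7 Ω
Branch 2 (−jX_C): Z₂ = −j2088 Ω
Parallel: Z = Z₁Z₂/(Z₁+Z₂), |Z| = 1084 Ω, ∠Z = 30.49°
I = V/|Z| = 14.76 mA
P = VI cos φ = 16 × 0.01476 × cos(30.49°) = 203.6 mW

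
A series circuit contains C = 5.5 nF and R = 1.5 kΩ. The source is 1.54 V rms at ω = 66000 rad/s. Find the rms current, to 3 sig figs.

X_C = 1/(ωC) = 2750 Ω
Z = 1500 − j2750 Ω
|Z| = √(1500² + 2750²) = 3140 Ω
I = V/|Z| = 1.54/3140 = 491 μA

491 μA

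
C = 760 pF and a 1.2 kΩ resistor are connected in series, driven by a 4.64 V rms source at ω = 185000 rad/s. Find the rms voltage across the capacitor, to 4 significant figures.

4.575 V

X_C = 1/(ωC) = 7112 Ω
Z = 1200 − j7112 Ω
|Z| = √(1200² + 7112²) = 7213 Ω
I = V/|Z| = 643.3 μA
V_C = I·|Z_C| = 0.0006433 × 7112 = 4.575 V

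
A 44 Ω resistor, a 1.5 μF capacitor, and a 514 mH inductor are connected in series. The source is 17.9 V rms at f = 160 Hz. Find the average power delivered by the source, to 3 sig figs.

603 mW

ω = 2πf = 1005 rad/s
X_L = ωL = 517 Ω
X_C = 1/(ωC) = 663 Ω
Net reactance X = X_L − X_C = -146 Ω
Z = 44.0 − j146 Ω
|Z| = √(44.0² + 146²) = 153 Ω
∠Z = arctan(-146/44.0) = -73.3°
I = V/|Z| = 117 mA
P = VI cos φ = 17.9 × 0.117 × cos(-73.3°) = 603 mW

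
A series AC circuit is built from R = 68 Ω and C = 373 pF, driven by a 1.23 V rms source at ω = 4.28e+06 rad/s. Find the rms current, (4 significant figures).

X_C = 1/(ωC) = 626.4 Ω
Z = 68.00 − j626.4 Ω
|Z| = √(68.00² + 626.4²) = 630.1 Ω
I = V/|Z| = 1.23/630.1 = 1.952 mA

1.952 mA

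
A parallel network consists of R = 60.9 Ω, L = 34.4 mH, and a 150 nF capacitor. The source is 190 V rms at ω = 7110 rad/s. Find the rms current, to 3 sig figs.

X_L = ωL = 245 Ω
X_C = 1/(ωC) = 938 Ω
Parallel: admittances add. Y = 1/R + 1/(jωL) + jωC
Y = (0.0164 − j0.00302) S
|Y| = 0.0167 S → |Z| = 1/|Y| = 59.9 Ω, ∠Z = −∠Y = 10.4°
I = V/|Z| = 190/59.9 = 3.17 A

3.17 A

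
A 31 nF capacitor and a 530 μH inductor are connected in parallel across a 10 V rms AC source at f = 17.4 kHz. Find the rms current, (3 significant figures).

139 mA

ω = 2πf = 109300 rad/s
X_L = ωL = 57.9 Ω
X_C = 1/(ωC) = 295 Ω
Parallel: admittances add. Y = 1/(jωL) + jωC
Y = (0 − j0.0139) S
|Y| = 0.0139 S → |Z| = 1/|Y| = 72.1 Ω, ∠Z = −∠Y = 90.0°
I = V/|Z| = 10/72.1 = 139 mA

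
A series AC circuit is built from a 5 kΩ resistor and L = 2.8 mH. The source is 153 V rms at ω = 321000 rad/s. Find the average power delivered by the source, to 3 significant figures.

X_L = ωL = 899 Ω
Z = 5000 + j899 Ω
|Z| = √(5000² + 899²) = 5080 Ω
∠Z = arctan(899/5000) = 10.2°
I = V/|Z| = 30.1 mA
P = VI cos φ = 153 × 0.0301 × cos(10.2°) = 4.54 W

4.54 W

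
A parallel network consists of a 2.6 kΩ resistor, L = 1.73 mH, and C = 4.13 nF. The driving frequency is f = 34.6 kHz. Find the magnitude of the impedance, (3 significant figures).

555 Ω

ω = 2πf = 217400 rad/s
X_L = ωL = 376 Ω
X_C = 1/(ωC) = 1110 Ω
Parallel: admittances add. Y = 1/R + 1/(jωL) + jωC
Y = (0.000385 − j0.00176) S
|Y| = 0.00180 S → |Z| = 1/|Y| = 555 Ω, ∠Z = −∠Y = 77.7°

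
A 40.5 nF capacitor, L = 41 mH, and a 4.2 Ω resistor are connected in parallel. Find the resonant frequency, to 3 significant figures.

ω₀ = 1/√(LC) = 1/√(0.041 × 4.05e-08) = 24540 rad/s
f₀ = ω₀/(2π) = 3.91 kHz

3.91 kHz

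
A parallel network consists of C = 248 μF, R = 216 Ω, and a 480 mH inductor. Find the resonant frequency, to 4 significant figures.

14.59 Hz

ω₀ = 1/√(LC) = 1/√(0.48 × 0.000248) = 91.65 rad/s
f₀ = ω₀/(2π) = 14.59 Hz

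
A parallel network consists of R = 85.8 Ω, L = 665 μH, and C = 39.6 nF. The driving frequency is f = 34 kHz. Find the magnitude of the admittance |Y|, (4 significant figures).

ω = 2πf = 213600 rad/s
X_L = ωL = 142.1 Ω
X_C = 1/(ωC) = 118.2 Ω
Parallel: admittances add. Y = 1/R + 1/(jωL) + jωC
Y = (0.01166 + j0.001421) S
|Y| = 0.01174 S → |Z| = 1/|Y| = 85.17 Ω, ∠Z = −∠Y = -6.949°

11.74 mS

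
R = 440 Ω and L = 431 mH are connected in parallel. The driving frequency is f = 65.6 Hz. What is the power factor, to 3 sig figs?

0.374

ω = 2πf = 412.2 rad/s
X_L = ωL = 178 Ω
Parallel: admittances add. Y = 1/R + 1/(jωL)
Y = (0.00227 − j0.00563) S
|Y| = 0.00607 S → |Z| = 1/|Y| = 165 Ω, ∠Z = −∠Y = 68.0°
cos φ = cos(68.0°) = 0.374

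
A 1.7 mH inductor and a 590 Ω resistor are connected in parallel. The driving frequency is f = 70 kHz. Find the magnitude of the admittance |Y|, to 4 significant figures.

2.159 mS

ω = 2πf = 439800 rad/s
X_L = ωL = 747.7 Ω
Parallel: admittances add. Y = 1/R + 1/(jωL)
Y = (0.001695 − j0.001337) S
|Y| = 0.002159 S → |Z| = 1/|Y| = 463.2 Ω, ∠Z = −∠Y = 38.28°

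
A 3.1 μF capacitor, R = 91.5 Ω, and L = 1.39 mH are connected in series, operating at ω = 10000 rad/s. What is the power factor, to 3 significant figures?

X_L = ωL = 13.9 Ω
X_C = 1/(ωC) = 32.3 Ω
Net reactance X = X_L − X_C = -18.4 Ω
Z = 91.5 − j18.4 Ω
|Z| = √(91.5² + 18.4²) = 93.3 Ω
∠Z = arctan(-18.4/91.5) = -11.3°
cos φ = cos(-11.3°) = 0.980

0.980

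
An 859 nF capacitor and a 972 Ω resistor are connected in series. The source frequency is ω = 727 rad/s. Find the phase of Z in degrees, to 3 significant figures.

-58.7°

X_C = 1/(ωC) = 1600 Ω
Z = 972 − j1600 Ω
|Z| = √(972² + 1600²) = 1870 Ω
∠Z = arctan(-1600/972) = -58.7°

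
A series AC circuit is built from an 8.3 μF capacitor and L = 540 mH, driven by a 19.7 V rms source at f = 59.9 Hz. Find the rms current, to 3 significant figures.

ω = 2πf = 376.4 rad/s
X_L = ωL = 203 Ω
X_C = 1/(ωC) = 320 Ω
Net reactance X = X_L − X_C = -117 Ω
Z = − j117 Ω
|Z| = √(0² + 117²) = 117 Ω
I = V/|Z| = 19.7/117 = 169 mA

169 mA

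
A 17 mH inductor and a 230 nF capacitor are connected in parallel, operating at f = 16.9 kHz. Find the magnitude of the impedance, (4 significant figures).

ω = 2πf = 106200 rad/s
X_L = ωL = 1805 Ω
X_C = 1/(ωC) = 40.95 Ω
Parallel: admittances add. Y = 1/(jωL) + jωC
Y = (0 + j0.02387) S
|Y| = 0.02387 S → |Z| = 1/|Y| = 41.90 Ω, ∠Z = −∠Y = -90.00°

41.90 Ω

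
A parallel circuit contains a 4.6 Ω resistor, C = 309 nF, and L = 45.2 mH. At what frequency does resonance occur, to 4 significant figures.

ω₀ = 1/√(LC) = 1/√(0.0452 × 3.09e-07) = 8462 rad/s
f₀ = ω₀/(2π) = 1.347 kHz

1.347 kHz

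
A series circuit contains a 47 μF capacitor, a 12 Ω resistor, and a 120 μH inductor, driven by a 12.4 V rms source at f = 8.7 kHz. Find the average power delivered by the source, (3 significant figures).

10.1 W

ω = 2πf = 54660 rad/s
X_L = ωL = 6.56 Ω
X_C = 1/(ωC) = 0.389 Ω
Net reactance X = X_L − X_C = 6.17 Ω
Z = 12.0 + j6.17 Ω
|Z| = √(12.0² + 6.17²) = 13.5 Ω
∠Z = arctan(6.17/12.0) = 27.2°
I = V/|Z| = 919 mA
P = VI cos φ = 12.4 × 0.919 × cos(27.2°) = 10.1 W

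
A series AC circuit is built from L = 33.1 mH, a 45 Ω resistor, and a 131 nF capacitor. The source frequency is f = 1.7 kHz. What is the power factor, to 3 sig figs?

ω = 2πf = 10680 rad/s
X_L = ωL = 354 Ω
X_C = 1/(ωC) = 715 Ω
Net reactance X = X_L − X_C = -361 Ω
Z = 45.0 − j361 Ω
|Z| = √(45.0² + 361²) = 364 Ω
∠Z = arctan(-361/45.0) = -82.9°
cos φ = cos(-82.9°) = 0.124

0.124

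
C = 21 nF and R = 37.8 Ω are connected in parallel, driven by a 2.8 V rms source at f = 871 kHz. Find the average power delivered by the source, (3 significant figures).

207 mW

ω = 2πf = 5.473e+06 rad/s
X_C = 1/(ωC) = 8.70 Ω
Parallel: admittances add. Y = 1/R + jωC
Y = (0.0265 + j0.115) S
|Y| = 0.118 S → |Z| = 1/|Y| = 8.48 Ω, ∠Z = −∠Y = -77.0°
I = V/|Z| = 330 mA
P = VI cos φ = 2.8 × 0.330 × cos(-77.0°) = 207 mW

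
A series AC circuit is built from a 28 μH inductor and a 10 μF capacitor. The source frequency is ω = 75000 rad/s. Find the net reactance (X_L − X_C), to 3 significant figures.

X_L = ωL = 2.10 Ω
X_C = 1/(ωC) = 1.33 Ω
X = 2.10 − 1.33 = 0.767 Ω

0.767 Ω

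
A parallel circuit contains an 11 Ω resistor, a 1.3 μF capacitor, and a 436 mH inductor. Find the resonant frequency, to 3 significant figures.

ω₀ = 1/√(LC) = 1/√(0.436 × 1.3e-06) = 1328 rad/s
f₀ = ω₀/(2π) = 211 Hz

211 Hz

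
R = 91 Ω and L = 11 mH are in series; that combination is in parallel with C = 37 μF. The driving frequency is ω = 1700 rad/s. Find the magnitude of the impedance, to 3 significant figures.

16.2 Ω

X_L = ωL = 18.7 Ω
X_C = 1/(ωC) = 15.9 Ω
Branch 1 (R+jX_L): Z₁ = 91.0 + j18.7 Ω, |Z₁| = 92.9 Ω
Branch 2 (−jX_C): Z₂ = −j15.9 Ω
Parallel: Z = Z₁Z₂/(Z₁+Z₂), |Z| = 16.2 Ω, ∠Z = -80.2°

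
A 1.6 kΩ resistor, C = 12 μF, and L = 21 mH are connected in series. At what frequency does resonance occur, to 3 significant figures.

ω₀ = 1/√(LC) = 1/√(0.021 × 1.2e-05) = 1992 rad/s
f₀ = ω₀/(2π) = 317 Hz

317 Hz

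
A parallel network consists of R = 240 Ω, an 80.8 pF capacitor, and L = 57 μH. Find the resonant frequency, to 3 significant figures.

2.35 MHz

ω₀ = 1/√(LC) = 1/√(5.7e-05 × 8.08e-11) = 1.474e+07 rad/s
f₀ = ω₀/(2π) = 2.35 MHz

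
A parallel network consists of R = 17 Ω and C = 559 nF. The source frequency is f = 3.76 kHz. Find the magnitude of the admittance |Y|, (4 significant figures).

60.29 mS

ω = 2πf = 23620 rad/s
X_C = 1/(ωC) = 75.72 Ω
Parallel: admittances add. Y = 1/R + jωC
Y = (0.05882 + j0.01321) S
|Y| = 0.06029 S → |Z| = 1/|Y| = 16.59 Ω, ∠Z = −∠Y = -12.65°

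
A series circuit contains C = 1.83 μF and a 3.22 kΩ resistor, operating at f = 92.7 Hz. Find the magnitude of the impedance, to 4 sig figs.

ω = 2πf = 582.5 rad/s
X_C = 1/(ωC) = 938.2 Ω
Z = 3220 − j938.2 Ω
|Z| = √(3220² + 938.2²) = 3354 Ω

3354 Ω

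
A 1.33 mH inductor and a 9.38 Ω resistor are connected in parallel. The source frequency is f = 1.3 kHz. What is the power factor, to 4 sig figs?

0.7569

ω = 2πf = 8168 rad/s
X_L = ωL = 10.86 Ω
Parallel: admittances add. Y = 1/R + 1/(jωL)
Y = (0.1066 − j0.09205) S
|Y| = 0.1409 S → |Z| = 1/|Y| = 7.100 Ω, ∠Z = −∠Y = 40.81°
cos φ = cos(40.81°) = 0.7569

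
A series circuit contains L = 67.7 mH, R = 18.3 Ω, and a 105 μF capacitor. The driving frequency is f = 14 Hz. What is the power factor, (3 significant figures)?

0.176

ω = 2πf = 87.96 rad/s
X_L = ωL = 5.96 Ω
X_C = 1/(ωC) = 108 Ω
Net reactance X = X_L − X_C = -102 Ω
Z = 18.3 − j102 Ω
|Z| = √(18.3² + 102²) = 104 Ω
∠Z = arctan(-102/18.3) = -79.9°
cos φ = cos(-79.9°) = 0.176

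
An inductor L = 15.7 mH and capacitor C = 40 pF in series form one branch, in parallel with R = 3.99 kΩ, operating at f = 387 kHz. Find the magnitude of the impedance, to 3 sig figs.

3950 Ω

ω = 2πf = 2.432e+06 rad/s
X_L = ωL = 38200 Ω
X_C = 1/(ωC) = 10300 Ω
Branch 1: Z₁ = R = 3990 Ω
Branch 2 (series LC): Z₂ = j(X_L − X_C) = j27900 Ω
Parallel: Z = Z₁Z₂/(Z₁+Z₂), |Z| = 3950 Ω, ∠Z = 8.14°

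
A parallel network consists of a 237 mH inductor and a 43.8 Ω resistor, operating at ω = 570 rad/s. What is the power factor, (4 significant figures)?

0.9512

X_L = ωL = 135.1 Ω
Parallel: admittances add. Y = 1/R + 1/(jωL)
Y = (0.02283 − j0.007402) S
|Y| = 0.02400 S → |Z| = 1/|Y| = 41.66 Ω, ∠Z = −∠Y = 17.96°
cos φ = cos(17.96°) = 0.9512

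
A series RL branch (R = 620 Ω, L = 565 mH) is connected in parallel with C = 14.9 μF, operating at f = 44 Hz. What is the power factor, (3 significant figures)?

0.376

ω = 2πf = 276.5 rad/s
X_L = ωL = 156 Ω
X_C = 1/(ωC) = 243 Ω
Branch 1 (R+jX_L): Z₁ = 620 + j156 Ω, |Z₁| = 639 Ω
Branch 2 (−jX_C): Z₂ = −j243 Ω
Parallel: Z = Z₁Z₂/(Z₁+Z₂), |Z| = 248 Ω, ∠Z = -67.9°
cos φ = cos(-67.9°) = 0.376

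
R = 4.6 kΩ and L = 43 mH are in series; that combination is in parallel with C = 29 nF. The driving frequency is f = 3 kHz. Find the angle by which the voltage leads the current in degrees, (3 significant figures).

ω = 2πf = 18850 rad/s
X_L = ωL = 811 Ω
X_C = 1/(ωC) = 1830 Ω
Branch 1 (R+jX_L): Z₁ = 4600 + j811 Ω, |Z₁| = 4670 Ω
Branch 2 (−jX_C): Z₂ = −j1830 Ω
Parallel: Z = Z₁Z₂/(Z₁+Z₂), |Z| = 1810 Ω, ∠Z = -67.5°

-67.5°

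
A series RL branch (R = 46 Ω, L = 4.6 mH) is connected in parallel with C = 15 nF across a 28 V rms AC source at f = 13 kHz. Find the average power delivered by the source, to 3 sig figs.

252 mW

ω = 2πf = 81680 rad/s
X_L = ωL = 376 Ω
X_C = 1/(ωC) = 816 Ω
Branch 1 (R+jX_L): Z₁ = 46.0 + j376 Ω, |Z₁| = 379 Ω
Branch 2 (−jX_C): Z₂ = −j816 Ω
Parallel: Z = Z₁Z₂/(Z₁+Z₂), |Z| = 698 Ω, ∠Z = 77.1°
I = V/|Z| = 40.1 mA
P = VI cos φ = 28 × 0.0401 × cos(77.1°) = 252 mW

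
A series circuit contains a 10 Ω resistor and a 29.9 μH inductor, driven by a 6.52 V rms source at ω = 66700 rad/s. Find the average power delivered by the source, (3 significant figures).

X_L = ωL = 1.99 Ω
Z = 10.0 + j1.99 Ω
|Z| = √(10.0² + 1.99²) = 10.2 Ω
∠Z = arctan(1.99/10.0) = 11.3°
I = V/|Z| = 639 mA
P = VI cos φ = 6.52 × 0.639 × cos(11.3°) = 4.09 W

4.09 W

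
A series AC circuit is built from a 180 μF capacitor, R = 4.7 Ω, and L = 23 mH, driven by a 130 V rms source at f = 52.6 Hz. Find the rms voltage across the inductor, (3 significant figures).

ω = 2πf = 330.5 rad/s
X_L = ωL = 7.60 Ω
X_C = 1/(ωC) = 16.8 Ω
Net reactance X = X_L − X_C = -9.21 Ω
Z = 4.70 − j9.21 Ω
|Z| = √(4.70² + 9.21²) = 10.3 Ω
I = V/|Z| = 12.6 A
V_L = I·|Z_L| = 12.6 × 7.60 = 95.6 V

95.6 V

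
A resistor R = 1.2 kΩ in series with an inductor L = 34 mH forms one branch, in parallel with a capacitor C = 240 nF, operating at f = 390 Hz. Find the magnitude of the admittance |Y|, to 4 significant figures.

ω = 2πf = 2450 rad/s
X_L = ωL = 83.32 Ω
X_C = 1/(ωC) = 1700 Ω
Branch 1 (R+jX_L): Z₁ = 1200 + j83.32 Ω, |Z₁| = 1203 Ω
Branch 2 (−jX_C): Z₂ = −j1700 Ω
Parallel: Z = Z₁Z₂/(Z₁+Z₂), |Z| = 1016 Ω, ∠Z = -32.61°
|Y| = 1/|Z| = 984.5 μS

984.5 μS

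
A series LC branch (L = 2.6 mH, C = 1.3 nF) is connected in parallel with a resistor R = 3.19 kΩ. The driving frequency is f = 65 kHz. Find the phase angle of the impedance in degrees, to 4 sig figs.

ω = 2πf = 408400 rad/s
X_L = ωL = 1062 Ω
X_C = 1/(ωC) = 1883 Ω
Branch 1: Z₁ = R = 3190 Ω
Branch 2 (series LC): Z₂ = j(X_L − X_C) = −j821.6 Ω
Parallel: Z = Z₁Z₂/(Z₁+Z₂), |Z| = 795.7 Ω, ∠Z = -75.56°

-75.56°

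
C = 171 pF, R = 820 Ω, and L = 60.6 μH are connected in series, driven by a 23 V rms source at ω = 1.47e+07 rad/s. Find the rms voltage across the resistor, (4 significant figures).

19.71 V

X_L = ωL = 890.8 Ω
X_C = 1/(ωC) = 397.8 Ω
Net reactance X = X_L − X_C = 493.0 Ω
Z = 820.0 + j493.0 Ω
|Z| = √(820.0² + 493.0²) = 956.8 Ω
I = V/|Z| = 24.04 mA
V_R = I·|Z_R| = 0.02404 × 820.0 = 19.71 V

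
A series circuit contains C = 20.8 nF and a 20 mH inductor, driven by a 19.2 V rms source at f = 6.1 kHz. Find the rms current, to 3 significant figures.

39.4 mA

ω = 2πf = 38330 rad/s
X_L = ωL = 767 Ω
X_C = 1/(ωC) = 1250 Ω
Net reactance X = X_L − X_C = -488 Ω
Z = − j488 Ω
|Z| = √(0² + 488²) = 488 Ω
I = V/|Z| = 19.2/488 = 39.4 mA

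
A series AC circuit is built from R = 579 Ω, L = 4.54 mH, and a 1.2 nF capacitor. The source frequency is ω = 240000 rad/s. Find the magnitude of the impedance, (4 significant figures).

X_L = ωL = 1090 Ω
X_C = 1/(ωC) = 3472 Ω
Net reactance X = X_L − X_C = -2383 Ω
Z = 579.0 − j2383 Ω
|Z| = √(579.0² + 2383²) = 2452 Ω

2452 Ω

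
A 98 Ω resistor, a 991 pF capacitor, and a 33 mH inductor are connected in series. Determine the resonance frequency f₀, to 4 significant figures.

ω₀ = 1/√(LC) = 1/√(0.033 × 9.91e-10) = 174900 rad/s
f₀ = ω₀/(2π) = 27.83 kHz

27.83 kHz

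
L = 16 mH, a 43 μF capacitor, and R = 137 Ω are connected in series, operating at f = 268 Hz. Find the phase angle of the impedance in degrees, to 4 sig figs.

ω = 2πf = 1684 rad/s
X_L = ωL = 26.94 Ω
X_C = 1/(ωC) = 13.81 Ω
Net reactance X = X_L − X_C = 13.13 Ω
Z = 137.0 + j13.13 Ω
|Z| = √(137.0² + 13.13²) = 137.6 Ω
∠Z = arctan(13.13/137.0) = 5.475°

5.475°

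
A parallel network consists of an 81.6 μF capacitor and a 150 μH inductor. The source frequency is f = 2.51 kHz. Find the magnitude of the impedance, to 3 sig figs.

ω = 2πf = 15770 rad/s
X_L = ωL = 2.37 Ω
X_C = 1/(ωC) = 0.777 Ω
Parallel: admittances add. Y = 1/(jωL) + jωC
Y = (0 + j0.864) S
|Y| = 0.864 S → |Z| = 1/|Y| = 1.16 Ω, ∠Z = −∠Y = -90.0°

1.16 Ω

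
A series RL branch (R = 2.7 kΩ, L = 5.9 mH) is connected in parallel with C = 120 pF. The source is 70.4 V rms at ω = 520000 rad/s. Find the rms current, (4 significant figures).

14.23 mA

X_L = ωL = 3068 Ω
X_C = 1/(ωC) = 16030 Ω
Branch 1 (R+jX_L): Z₁ = 2700 + j3068 Ω, |Z₁| = 4087 Ω
Branch 2 (−jX_C): Z₂ = −j16030 Ω
Parallel: Z = Z₁Z₂/(Z₁+Z₂), |Z| = 4948 Ω, ∠Z = 36.88°
I = V/|Z| = 70.4/4948 = 14.23 mA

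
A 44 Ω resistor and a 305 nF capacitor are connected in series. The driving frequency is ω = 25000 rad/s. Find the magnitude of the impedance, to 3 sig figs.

138 Ω

X_C = 1/(ωC) = 131 Ω
Z = 44.0 − j131 Ω
|Z| = √(44.0² + 131²) = 138 Ω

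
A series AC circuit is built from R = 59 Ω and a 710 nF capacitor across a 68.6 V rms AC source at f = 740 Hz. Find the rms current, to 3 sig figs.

ω = 2πf = 4650 rad/s
X_C = 1/(ωC) = 303 Ω
Z = 59.0 − j303 Ω
|Z| = √(59.0² + 303²) = 309 Ω
I = V/|Z| = 68.6/309 = 222 mA

222 mA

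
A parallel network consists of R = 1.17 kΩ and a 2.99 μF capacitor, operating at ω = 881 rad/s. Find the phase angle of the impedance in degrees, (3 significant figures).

-72.0°

X_C = 1/(ωC) = 380 Ω
Parallel: admittances add. Y = 1/R + jωC
Y = (0.000855 + j0.00263) S
|Y| = 0.00277 S → |Z| = 1/|Y| = 361 Ω, ∠Z = −∠Y = -72.0°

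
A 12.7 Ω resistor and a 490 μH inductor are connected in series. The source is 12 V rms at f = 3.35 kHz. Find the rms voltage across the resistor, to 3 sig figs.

ω = 2πf = 21050 rad/s
X_L = ωL = 10.3 Ω
Z = 12.7 + j10.3 Ω
|Z| = √(12.7² + 10.3²) = 16.4 Ω
I = V/|Z| = 733 mA
V_R = I·|Z_R| = 0.733 × 12.7 = 9.32 V

9.32 V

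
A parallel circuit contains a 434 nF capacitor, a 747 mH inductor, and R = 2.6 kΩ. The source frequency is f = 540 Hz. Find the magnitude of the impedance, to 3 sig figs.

ω = 2πf = 3393 rad/s
X_L = ωL = 2530 Ω
X_C = 1/(ωC) = 679 Ω
Parallel: admittances add. Y = 1/R + 1/(jωL) + jωC
Y = (0.000385 + j0.00108) S
|Y| = 0.00114 S → |Z| = 1/|Y| = 874 Ω, ∠Z = −∠Y = -70.4°

874 Ω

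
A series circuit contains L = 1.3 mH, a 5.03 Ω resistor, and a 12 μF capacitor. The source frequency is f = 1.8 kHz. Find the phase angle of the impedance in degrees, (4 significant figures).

55.56°

ω = 2πf = 11310 rad/s
X_L = ωL = 14.70 Ω
X_C = 1/(ωC) = 7.368 Ω
Net reactance X = X_L − X_C = 7.334 Ω
Z = 5.030 + j7.334 Ω
|Z| = √(5.030² + 7.334²) = 8.893 Ω
∠Z = arctan(7.334/5.030) = 55.56°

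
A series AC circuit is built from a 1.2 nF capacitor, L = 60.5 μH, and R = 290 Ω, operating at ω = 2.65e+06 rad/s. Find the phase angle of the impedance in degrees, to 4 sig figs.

X_L = ωL = 160.3 Ω
X_C = 1/(ωC) = 314.5 Ω
Net reactance X = X_L − X_C = -154.1 Ω
Z = 290.0 − j154.1 Ω
|Z| = √(290.0² + 154.1²) = 328.4 Ω
∠Z = arctan(-154.1/290.0) = -27.99°

-27.99°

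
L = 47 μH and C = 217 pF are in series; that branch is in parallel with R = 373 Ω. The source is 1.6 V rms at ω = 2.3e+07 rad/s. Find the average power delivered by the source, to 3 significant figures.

X_L = ωL = 1080 Ω
X_C = 1/(ωC) = 200 Ω
Branch 1: Z₁ = R = 373 Ω
Branch 2 (series LC): Z₂ = j(X_L − X_C) = j881 Ω
Parallel: Z = Z₁Z₂/(Z₁+Z₂), |Z| = 343 Ω, ∠Z = 23.0°
I = V/|Z| = 4.66 mA
P = VI cos φ = 1.6 × 0.00466 × cos(23.0°) = 6.86 mW

6.86 mW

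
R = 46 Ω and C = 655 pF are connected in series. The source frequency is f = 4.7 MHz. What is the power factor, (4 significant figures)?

0.6647

ω = 2πf = 2.953e+07 rad/s
X_C = 1/(ωC) = 51.70 Ω
Z = 46.00 − j51.70 Ω
|Z| = √(46.00² + 51.70²) = 69.20 Ω
∠Z = arctan(-51.70/46.00) = -48.34°
cos φ = cos(-48.34°) = 0.6647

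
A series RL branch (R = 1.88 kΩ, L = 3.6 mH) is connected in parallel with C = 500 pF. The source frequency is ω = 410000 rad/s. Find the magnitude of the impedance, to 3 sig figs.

3000 Ω

X_L = ωL = 1480 Ω
X_C = 1/(ωC) = 4880 Ω
Branch 1 (R+jX_L): Z₁ = 1880 + j1480 Ω, |Z₁| = 2390 Ω
Branch 2 (−jX_C): Z₂ = −j4880 Ω
Parallel: Z = Z₁Z₂/(Z₁+Z₂), |Z| = 3000 Ω, ∠Z = 9.21°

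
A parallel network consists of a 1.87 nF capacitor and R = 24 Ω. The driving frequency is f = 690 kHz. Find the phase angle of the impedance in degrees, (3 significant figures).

-11.0°

ω = 2πf = 4.335e+06 rad/s
X_C = 1/(ωC) = 123 Ω
Parallel: admittances add. Y = 1/R + jωC
Y = (0.0417 + j0.00811) S
|Y| = 0.0424 S → |Z| = 1/|Y| = 23.6 Ω, ∠Z = −∠Y = -11.0°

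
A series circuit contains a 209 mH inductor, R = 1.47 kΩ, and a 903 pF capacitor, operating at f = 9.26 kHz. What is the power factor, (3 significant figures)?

ω = 2πf = 58180 rad/s
X_L = ωL = 12200 Ω
X_C = 1/(ωC) = 19000 Ω
Net reactance X = X_L − X_C = -6870 Ω
Z = 1470 − j6870 Ω
|Z| = √(1470² + 6870²) = 7030 Ω
∠Z = arctan(-6870/1470) = -77.9°
cos φ = cos(-77.9°) = 0.209

0.209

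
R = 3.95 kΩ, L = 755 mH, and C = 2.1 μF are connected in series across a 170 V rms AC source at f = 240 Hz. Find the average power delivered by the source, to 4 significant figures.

ω = 2πf = 1508 rad/s
X_L = ωL = 1139 Ω
X_C = 1/(ωC) = 315.8 Ω
Net reactance X = X_L − X_C = 822.7 Ω
Z = 3950 + j822.7 Ω
|Z| = √(3950² + 822.7²) = 4035 Ω
∠Z = arctan(822.7/3950) = 11.77°
I = V/|Z| = 42.13 mA
P = VI cos φ = 170 × 0.04213 × cos(11.77°) = 7.012 W

7.012 W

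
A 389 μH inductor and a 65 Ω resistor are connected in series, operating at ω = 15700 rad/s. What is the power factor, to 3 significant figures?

0.996

X_L = ωL = 6.11 Ω
Z = 65.0 + j6.11 Ω
|Z| = √(65.0² + 6.11²) = 65.3 Ω
∠Z = arctan(6.11/65.0) = 5.37°
cos φ = cos(5.37°) = 0.996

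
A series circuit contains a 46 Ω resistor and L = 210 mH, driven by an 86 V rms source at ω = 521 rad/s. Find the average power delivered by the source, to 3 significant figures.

X_L = ωL = 109 Ω
Z = 46.0 + j109 Ω
|Z| = √(46.0² + 109²) = 119 Ω
∠Z = arctan(109/46.0) = 67.2°
I = V/|Z| = 725 mA
P = VI cos φ = 86 × 0.725 × cos(67.2°) = 24.2 W

24.2 W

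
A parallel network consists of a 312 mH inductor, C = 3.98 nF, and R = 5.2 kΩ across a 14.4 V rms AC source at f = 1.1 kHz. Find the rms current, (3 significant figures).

ω = 2πf = 6912 rad/s
X_L = ωL = 2160 Ω
X_C = 1/(ωC) = 36400 Ω
Parallel: admittances add. Y = 1/R + 1/(jωL) + jωC
Y = (0.000192 − j0.000436) S
|Y| = 0.000477 S → |Z| = 1/|Y| = 2100 Ω, ∠Z = −∠Y = 66.2°
I = V/|Z| = 14.4/2100 = 6.87 mA

6.87 mA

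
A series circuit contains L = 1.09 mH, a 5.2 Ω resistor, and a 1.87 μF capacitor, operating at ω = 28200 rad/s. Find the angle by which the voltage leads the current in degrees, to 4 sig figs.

X_L = ωL = 30.74 Ω
X_C = 1/(ωC) = 18.96 Ω
Net reactance X = X_L − X_C = 11.77 Ω
Z = 5.200 + j11.77 Ω
|Z| = √(5.200² + 11.77²) = 12.87 Ω
∠Z = arctan(11.77/5.200) = 66.17°

66.17°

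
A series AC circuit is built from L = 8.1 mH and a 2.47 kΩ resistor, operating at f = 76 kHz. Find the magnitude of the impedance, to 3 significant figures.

ω = 2πf = 477500 rad/s
X_L = ωL = 3870 Ω
Z = 2470 + j3870 Ω
|Z| = √(2470² + 3870²) = 4590 Ω

4590 Ω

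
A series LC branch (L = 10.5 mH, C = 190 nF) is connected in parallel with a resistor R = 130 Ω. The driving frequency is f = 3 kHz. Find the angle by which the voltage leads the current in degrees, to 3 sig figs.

-58.0°

ω = 2πf = 18850 rad/s
X_L = ωL = 198 Ω
X_C = 1/(ωC) = 279 Ω
Branch 1: Z₁ = R = 130 Ω
Branch 2 (series LC): Z₂ = j(X_L − X_C) = −j81.3 Ω
Parallel: Z = Z₁Z₂/(Z₁+Z₂), |Z| = 68.9 Ω, ∠Z = -58.0°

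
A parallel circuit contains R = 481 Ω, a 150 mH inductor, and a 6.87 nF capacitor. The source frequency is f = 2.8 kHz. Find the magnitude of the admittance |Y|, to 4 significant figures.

ω = 2πf = 17590 rad/s
X_L = ωL = 2639 Ω
X_C = 1/(ωC) = 8274 Ω
Parallel: admittances add. Y = 1/R + 1/(jωL) + jωC
Y = (0.002079 − j0.0002581) S
|Y| = 0.002095 S → |Z| = 1/|Y| = 477.3 Ω, ∠Z = −∠Y = 7.076°

2.095 mS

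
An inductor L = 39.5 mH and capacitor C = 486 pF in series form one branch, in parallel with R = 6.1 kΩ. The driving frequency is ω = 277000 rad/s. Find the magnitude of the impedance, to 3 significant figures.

X_L = ωL = 10900 Ω
X_C = 1/(ωC) = 7430 Ω
Branch 1: Z₁ = R = 6100 Ω
Branch 2 (series LC): Z₂ = j(X_L − X_C) = j3510 Ω
Parallel: Z = Z₁Z₂/(Z₁+Z₂), |Z| = 3040 Ω, ∠Z = 60.1°

3040 Ω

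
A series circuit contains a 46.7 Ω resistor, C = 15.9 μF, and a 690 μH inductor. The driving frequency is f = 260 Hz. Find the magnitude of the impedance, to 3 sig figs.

59.8 Ω

ω = 2πf = 1634 rad/s
X_L = ωL = 1.13 Ω
X_C = 1/(ωC) = 38.5 Ω
Net reactance X = X_L − X_C = -37.4 Ω
Z = 46.7 − j37.4 Ω
|Z| = √(46.7² + 37.4²) = 59.8 Ω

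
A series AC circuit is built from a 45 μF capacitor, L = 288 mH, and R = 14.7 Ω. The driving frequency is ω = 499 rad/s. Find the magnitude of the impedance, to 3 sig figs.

X_L = ωL = 144 Ω
X_C = 1/(ωC) = 44.5 Ω
Net reactance X = X_L − X_C = 99.2 Ω
Z = 14.7 + j99.2 Ω
|Z| = √(14.7² + 99.2²) = 100 Ω

100 Ω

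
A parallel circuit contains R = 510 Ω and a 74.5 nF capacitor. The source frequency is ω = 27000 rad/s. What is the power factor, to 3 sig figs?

X_C = 1/(ωC) = 497 Ω
Parallel: admittances add. Y = 1/R + jωC
Y = (0.00196 + j0.00201) S
|Y| = 0.00281 S → |Z| = 1/|Y| = 356 Ω, ∠Z = −∠Y = -45.7°
cos φ = cos(-45.7°) = 0.698

0.698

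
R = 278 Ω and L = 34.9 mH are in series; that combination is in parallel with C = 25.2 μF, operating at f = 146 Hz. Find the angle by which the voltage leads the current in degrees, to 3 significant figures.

ω = 2πf = 917.3 rad/s
X_L = ωL = 32.0 Ω
X_C = 1/(ωC) = 43.3 Ω
Branch 1 (R+jX_L): Z₁ = 278 + j32.0 Ω, |Z₁| = 280 Ω
Branch 2 (−jX_C): Z₂ = −j43.3 Ω
Parallel: Z = Z₁Z₂/(Z₁+Z₂), |Z| = 43.5 Ω, ∠Z = -81.1°

-81.1°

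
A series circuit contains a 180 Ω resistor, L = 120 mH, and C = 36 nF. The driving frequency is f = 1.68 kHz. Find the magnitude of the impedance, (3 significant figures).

ω = 2πf = 10560 rad/s
X_L = ωL = 1270 Ω
X_C = 1/(ωC) = 2630 Ω
Net reactance X = X_L − X_C = -1360 Ω
Z = 180 − j1360 Ω
|Z| = √(180² + 1360²) = 1380 Ω

1380 Ω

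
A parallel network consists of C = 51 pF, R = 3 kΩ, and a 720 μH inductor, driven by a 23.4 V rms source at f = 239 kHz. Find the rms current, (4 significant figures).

ω = 2πf = 1.502e+06 rad/s
X_L = ωL = 1081 Ω
X_C = 1/(ωC) = 13060 Ω
Parallel: admittances add. Y = 1/R + 1/(jωL) + jωC
Y = (0.0003333 − j0.0008483) S
|Y| = 0.0009114 S → |Z| = 1/|Y| = 1097 Ω, ∠Z = −∠Y = 68.55°
I = V/|Z| = 23.4/1097 = 21.33 mA

21.33 mA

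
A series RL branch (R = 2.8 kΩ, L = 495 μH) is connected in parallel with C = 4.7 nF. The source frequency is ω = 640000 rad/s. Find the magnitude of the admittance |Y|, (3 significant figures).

X_L = ωL = 317 Ω
X_C = 1/(ωC) = 332 Ω
Branch 1 (R+jX_L): Z₁ = 2800 + j317 Ω, |Z₁| = 2820 Ω
Branch 2 (−jX_C): Z₂ = −j332 Ω
Parallel: Z = Z₁Z₂/(Z₁+Z₂), |Z| = 335 Ω, ∠Z = -83.2°
|Y| = 1/|Z| = 2.99 mS

2.99 mS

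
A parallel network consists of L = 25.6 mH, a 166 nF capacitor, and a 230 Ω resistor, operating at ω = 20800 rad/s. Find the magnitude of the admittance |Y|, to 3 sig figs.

4.62 mS

X_L = ωL = 532 Ω
X_C = 1/(ωC) = 290 Ω
Parallel: admittances add. Y = 1/R + 1/(jωL) + jωC
Y = (0.00435 + j0.00157) S
|Y| = 0.00462 S → |Z| = 1/|Y| = 216 Ω, ∠Z = −∠Y = -19.9°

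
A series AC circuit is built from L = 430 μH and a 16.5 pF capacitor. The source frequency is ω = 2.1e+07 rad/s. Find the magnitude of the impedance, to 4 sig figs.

6144 Ω

X_L = ωL = 9030 Ω
X_C = 1/(ωC) = 2886 Ω
Net reactance X = X_L − X_C = 6144 Ω
Z = j6144 Ω
|Z| = √(0² + 6144²) = 6144 Ω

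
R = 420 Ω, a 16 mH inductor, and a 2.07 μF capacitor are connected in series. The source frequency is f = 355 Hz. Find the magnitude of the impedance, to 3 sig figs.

ω = 2πf = 2231 rad/s
X_L = ωL = 35.7 Ω
X_C = 1/(ωC) = 217 Ω
Net reactance X = X_L − X_C = -181 Ω
Z = 420 − j181 Ω
|Z| = √(420² + 181²) = 457 Ω

457 Ω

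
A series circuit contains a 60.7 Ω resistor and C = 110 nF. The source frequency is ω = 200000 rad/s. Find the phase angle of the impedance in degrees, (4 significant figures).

-36.83°

X_C = 1/(ωC) = 45.45 Ω
Z = 60.70 − j45.45 Ω
|Z| = √(60.70² + 45.45²) = 75.83 Ω
∠Z = arctan(-45.45/60.70) = -36.83°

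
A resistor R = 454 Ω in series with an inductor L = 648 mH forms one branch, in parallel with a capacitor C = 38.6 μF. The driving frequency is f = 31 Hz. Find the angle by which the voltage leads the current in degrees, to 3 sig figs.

ω = 2πf = 194.8 rad/s
X_L = ωL = 126 Ω
X_C = 1/(ωC) = 133 Ω
Branch 1 (R+jX_L): Z₁ = 454 + j126 Ω, |Z₁| = 471 Ω
Branch 2 (−jX_C): Z₂ = −j133 Ω
Parallel: Z = Z₁Z₂/(Z₁+Z₂), |Z| = 138 Ω, ∠Z = -73.6°

-73.6°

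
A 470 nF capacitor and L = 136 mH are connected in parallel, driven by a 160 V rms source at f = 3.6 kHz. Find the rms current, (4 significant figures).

ω = 2πf = 22620 rad/s
X_L = ωL = 3076 Ω
X_C = 1/(ωC) = 94.06 Ω
Parallel: admittances add. Y = 1/(jωL) + jωC
Y = (0 + j0.01031) S
|Y| = 0.01031 S → |Z| = 1/|Y| = 97.03 Ω, ∠Z = −∠Y = -90.00°
I = V/|Z| = 160/97.03 = 1.649 A

1.649 A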